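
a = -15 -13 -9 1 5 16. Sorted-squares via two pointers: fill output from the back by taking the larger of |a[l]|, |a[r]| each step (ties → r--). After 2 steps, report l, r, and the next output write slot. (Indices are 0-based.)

l=1, r=4, next write slot=3

l=0 r=5: |-15|<=|16| out[5]=256, r--
l=0 r=4: |-15|>|5| out[4]=225, l++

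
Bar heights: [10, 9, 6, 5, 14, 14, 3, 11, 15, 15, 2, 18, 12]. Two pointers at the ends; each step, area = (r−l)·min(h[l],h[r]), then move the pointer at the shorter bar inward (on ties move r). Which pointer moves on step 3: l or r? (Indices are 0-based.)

l=0 r=12: min(10,12)*12=120 best=120 *, l++
l=1 r=12: min(9,12)*11=99 best=120, l++
l=2 r=12: min(6,12)*10=60 best=120, l++

l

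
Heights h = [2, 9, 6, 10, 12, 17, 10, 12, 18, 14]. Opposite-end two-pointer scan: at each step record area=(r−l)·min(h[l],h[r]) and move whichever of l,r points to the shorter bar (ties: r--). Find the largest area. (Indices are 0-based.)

max area = 72

[0,9] min(2,14)*9=18 best=18 * → l++
[1,9] min(9,14)*8=72 best=72 * → l++
[2,9] min(6,14)*7=42 best=72 → l++
[3,9] min(10,14)*6=60 best=72 → l++
[4,9] min(12,14)*5=60 best=72 → l++
[5,9] min(17,14)*4=56 best=72 → r--
[5,8] min(17,18)*3=51 best=72 → l++
[6,8] min(10,18)*2=20 best=72 → l++
[7,8] min(12,18)*1=12 best=72 → l++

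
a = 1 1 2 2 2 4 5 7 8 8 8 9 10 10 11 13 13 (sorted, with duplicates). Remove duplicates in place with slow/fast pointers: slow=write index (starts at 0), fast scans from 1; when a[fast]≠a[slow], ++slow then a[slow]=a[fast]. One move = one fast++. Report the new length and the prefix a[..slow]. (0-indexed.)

slow=0 fast=1: a[fast]=1=a[slow] dup, fast++
slow=0 fast=2: a[fast]=2≠a[slow]=1 write a[1]=2, slow++,fast++
slow=1 fast=3: a[fast]=2=a[slow] dup, fast++
slow=1 fast=4: a[fast]=2=a[slow] dup, fast++
slow=1 fast=5: a[fast]=4≠a[slow]=2 write a[2]=4, slow++,fast++
slow=2 fast=6: a[fast]=5≠a[slow]=4 write a[3]=5, slow++,fast++
slow=3 fast=7: a[fast]=7≠a[slow]=5 write a[4]=7, slow++,fast++
slow=4 fast=8: a[fast]=8≠a[slow]=7 write a[5]=8, slow++,fast++
slow=5 fast=9: a[fast]=8=a[slow] dup, fast++
slow=5 fast=10: a[fast]=8=a[slow] dup, fast++
slow=5 fast=11: a[fast]=9≠a[slow]=8 write a[6]=9, slow++,fast++
slow=6 fast=12: a[fast]=10≠a[slow]=9 write a[7]=10, slow++,fast++
slow=7 fast=13: a[fast]=10=a[slow] dup, fast++
slow=7 fast=14: a[fast]=11≠a[slow]=10 write a[8]=11, slow++,fast++
slow=8 fast=15: a[fast]=13≠a[slow]=11 write a[9]=13, slow++,fast++
slow=9 fast=16: a[fast]=13=a[slow] dup, fast++

length 10; prefix = [1, 2, 4, 5, 7, 8, 9, 10, 11, 13]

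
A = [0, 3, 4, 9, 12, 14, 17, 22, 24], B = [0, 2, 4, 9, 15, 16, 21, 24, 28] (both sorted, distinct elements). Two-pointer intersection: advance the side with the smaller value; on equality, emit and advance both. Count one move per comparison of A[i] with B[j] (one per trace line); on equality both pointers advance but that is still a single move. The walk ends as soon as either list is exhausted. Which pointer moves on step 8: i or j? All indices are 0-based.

j

[i=0,j=0] 0==0 emit → i++,j++
[i=1,j=1] 3>2 → j++
[i=1,j=2] 3<4 → i++
[i=2,j=2] 4==4 emit → i++,j++
[i=3,j=3] 9==9 emit → i++,j++
[i=4,j=4] 12<15 → i++
[i=5,j=4] 14<15 → i++
[i=6,j=4] 17>15 → j++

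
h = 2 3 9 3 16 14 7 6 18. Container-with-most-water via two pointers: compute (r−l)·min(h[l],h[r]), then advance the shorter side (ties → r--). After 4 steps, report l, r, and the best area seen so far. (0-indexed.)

[0,8] min(2,18)*8=16 best=16 * → l++
[1,8] min(3,18)*7=21 best=21 * → l++
[2,8] min(9,18)*6=54 best=54 * → l++
[3,8] min(3,18)*5=15 best=54 → l++

l=4, r=8, best area=54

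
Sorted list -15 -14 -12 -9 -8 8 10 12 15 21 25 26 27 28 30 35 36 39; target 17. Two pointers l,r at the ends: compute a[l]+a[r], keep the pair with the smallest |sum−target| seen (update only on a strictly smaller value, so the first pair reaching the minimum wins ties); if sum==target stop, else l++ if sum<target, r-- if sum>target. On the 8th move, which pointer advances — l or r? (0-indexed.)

[0,17] -15+39=24 d=7 * → r--
[0,16] -15+36=21 d=4 * → r--
[0,15] -15+35=20 d=3 * → r--
[0,14] -15+30=15 d=2 * → l++
[1,14] -14+30=16 d=1 * → l++
[2,14] -12+30=18 d=1 → r--
[2,13] -12+28=16 d=1 → l++
[3,13] -9+28=19 d=2 → r--

r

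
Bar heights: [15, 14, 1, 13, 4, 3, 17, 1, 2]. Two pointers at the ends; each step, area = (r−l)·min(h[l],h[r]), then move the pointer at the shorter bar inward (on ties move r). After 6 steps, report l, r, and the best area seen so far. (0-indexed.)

l=0 r=8: min(15,2)*8=16 best=16 *, r--
l=0 r=7: min(15,1)*7=7 best=16, r--
l=0 r=6: min(15,17)*6=90 best=90 *, l++
l=1 r=6: min(14,17)*5=70 best=90, l++
l=2 r=6: min(1,17)*4=4 best=90, l++
l=3 r=6: min(13,17)*3=39 best=90, l++

l=4, r=6, best area=90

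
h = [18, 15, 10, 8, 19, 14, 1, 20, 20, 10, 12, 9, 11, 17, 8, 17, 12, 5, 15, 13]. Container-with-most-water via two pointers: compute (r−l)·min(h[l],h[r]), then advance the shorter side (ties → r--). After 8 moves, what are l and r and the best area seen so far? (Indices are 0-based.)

[0,19] min(18,13)*19=247 best=247 * → r--
[0,18] min(18,15)*18=270 best=270 * → r--
[0,17] min(18,5)*17=85 best=270 → r--
[0,16] min(18,12)*16=192 best=270 → r--
[0,15] min(18,17)*15=255 best=270 → r--
[0,14] min(18,8)*14=112 best=270 → r--
[0,13] min(18,17)*13=221 best=270 → r--
[0,12] min(18,11)*12=132 best=270 → r--

l=0, r=11, best area=270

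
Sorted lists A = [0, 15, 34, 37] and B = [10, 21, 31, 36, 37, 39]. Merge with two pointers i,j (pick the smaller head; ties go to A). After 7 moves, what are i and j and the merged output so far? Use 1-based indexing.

i=4, j=5, merged so far=[0, 10, 15, 21, 31, 34, 36]

i=1 j=1: A[i]=0<=B[j]=10 take 0, i++
i=2 j=1: A[i]=15>B[j]=10 take 10, j++
i=2 j=2: A[i]=15<=B[j]=21 take 15, i++
i=3 j=2: A[i]=34>B[j]=21 take 21, j++
i=3 j=3: A[i]=34>B[j]=31 take 31, j++
i=3 j=4: A[i]=34<=B[j]=36 take 34, i++
i=4 j=4: A[i]=37>B[j]=36 take 36, j++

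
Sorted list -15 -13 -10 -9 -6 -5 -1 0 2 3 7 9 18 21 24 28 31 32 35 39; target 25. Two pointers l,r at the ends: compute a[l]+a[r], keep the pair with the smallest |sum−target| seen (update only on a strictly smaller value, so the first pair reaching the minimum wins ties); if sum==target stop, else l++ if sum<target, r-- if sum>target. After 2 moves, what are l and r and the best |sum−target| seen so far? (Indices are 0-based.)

[0,19] -15+39=24 d=1 * → l++
[1,19] -13+39=26 d=1 → r--

l=1, r=18, best |Δ|=1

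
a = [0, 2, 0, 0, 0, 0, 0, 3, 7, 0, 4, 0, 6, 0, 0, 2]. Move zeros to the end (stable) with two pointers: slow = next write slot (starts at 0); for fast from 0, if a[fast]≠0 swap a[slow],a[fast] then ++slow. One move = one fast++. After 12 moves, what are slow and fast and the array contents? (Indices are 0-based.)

(s=0,f=0) a[fast]=0 → fast++
(s=0,f=1) a[fast]=2≠0 swap→a[0]=2 → slow++,fast++
(s=1,f=2) a[fast]=0 → fast++
(s=1,f=3) a[fast]=0 → fast++
(s=1,f=4) a[fast]=0 → fast++
(s=1,f=5) a[fast]=0 → fast++
(s=1,f=6) a[fast]=0 → fast++
(s=1,f=7) a[fast]=3≠0 swap→a[1]=3 → slow++,fast++
(s=2,f=8) a[fast]=7≠0 swap→a[2]=7 → slow++,fast++
(s=3,f=9) a[fast]=0 → fast++
(s=3,f=10) a[fast]=4≠0 swap→a[3]=4 → slow++,fast++
(s=4,f=11) a[fast]=0 → fast++

slow=4, fast=12, a=[2, 3, 7, 4, 0, 0, 0, 0, 0, 0, 0, 0, 6, 0, 0, 2]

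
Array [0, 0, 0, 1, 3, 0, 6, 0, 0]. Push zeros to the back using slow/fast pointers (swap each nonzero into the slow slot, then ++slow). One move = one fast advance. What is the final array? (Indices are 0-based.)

[1, 3, 6, 0, 0, 0, 0, 0, 0]

slow=0 fast=0: a[fast]=0, fast++
slow=0 fast=1: a[fast]=0, fast++
slow=0 fast=2: a[fast]=0, fast++
slow=0 fast=3: a[fast]=1≠0 swap→a[0]=1, slow++,fast++
slow=1 fast=4: a[fast]=3≠0 swap→a[1]=3, slow++,fast++
slow=2 fast=5: a[fast]=0, fast++
slow=2 fast=6: a[fast]=6≠0 swap→a[2]=6, slow++,fast++
slow=3 fast=7: a[fast]=0, fast++
slow=3 fast=8: a[fast]=0, fast++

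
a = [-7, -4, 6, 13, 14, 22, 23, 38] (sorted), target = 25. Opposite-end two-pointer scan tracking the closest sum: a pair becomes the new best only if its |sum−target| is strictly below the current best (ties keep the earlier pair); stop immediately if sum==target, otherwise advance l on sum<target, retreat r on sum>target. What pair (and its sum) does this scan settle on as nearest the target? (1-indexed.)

pair (13, 14) with sum 27 (|Δ|=2)

[1,8] -7+38=31 d=6 * → r--
[1,7] -7+23=16 d=9 → l++
[2,7] -4+23=19 d=6 → l++
[3,7] 6+23=29 d=4 * → r--
[3,6] 6+22=28 d=3 * → r--
[3,5] 6+14=20 d=5 → l++
[4,5] 13+14=27 d=2 * → r--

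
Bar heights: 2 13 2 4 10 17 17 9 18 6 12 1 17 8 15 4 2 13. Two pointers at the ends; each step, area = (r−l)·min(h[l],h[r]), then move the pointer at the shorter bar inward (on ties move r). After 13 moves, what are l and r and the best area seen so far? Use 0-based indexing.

l=0 r=17: min(2,13)*17=34 best=34 *, l++
l=1 r=17: min(13,13)*16=208 best=208 *, r--
l=1 r=16: min(13,2)*15=30 best=208, r--
l=1 r=15: min(13,4)*14=56 best=208, r--
l=1 r=14: min(13,15)*13=169 best=208, l++
l=2 r=14: min(2,15)*12=24 best=208, l++
l=3 r=14: min(4,15)*11=44 best=208, l++
l=4 r=14: min(10,15)*10=100 best=208, l++
l=5 r=14: min(17,15)*9=135 best=208, r--
l=5 r=13: min(17,8)*8=64 best=208, r--
l=5 r=12: min(17,17)*7=119 best=208, r--
l=5 r=11: min(17,1)*6=6 best=208, r--
l=5 r=10: min(17,12)*5=60 best=208, r--

l=5, r=9, best area=208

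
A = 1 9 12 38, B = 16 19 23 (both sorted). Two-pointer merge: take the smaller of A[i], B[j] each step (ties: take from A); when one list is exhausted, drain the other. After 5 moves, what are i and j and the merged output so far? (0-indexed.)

i=3, j=2, merged so far=[1, 9, 12, 16, 19]

[i=0,j=0] A[i]=1<=B[j]=16 take 1 → i++
[i=1,j=0] A[i]=9<=B[j]=16 take 9 → i++
[i=2,j=0] A[i]=12<=B[j]=16 take 12 → i++
[i=3,j=0] A[i]=38>B[j]=16 take 16 → j++
[i=3,j=1] A[i]=38>B[j]=19 take 19 → j++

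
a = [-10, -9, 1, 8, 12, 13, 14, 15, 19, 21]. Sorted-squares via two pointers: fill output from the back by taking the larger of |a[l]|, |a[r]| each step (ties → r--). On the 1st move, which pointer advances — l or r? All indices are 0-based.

l=0 r=9: |-10|<=|21| out[9]=441, r--

r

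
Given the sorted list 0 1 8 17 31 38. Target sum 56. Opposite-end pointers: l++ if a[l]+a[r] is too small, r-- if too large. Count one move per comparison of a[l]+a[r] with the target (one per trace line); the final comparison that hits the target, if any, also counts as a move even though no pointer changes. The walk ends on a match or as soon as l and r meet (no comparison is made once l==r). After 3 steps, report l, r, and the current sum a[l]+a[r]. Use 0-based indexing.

[0,5] 0+38=38 <56 → l++
[1,5] 1+38=39 <56 → l++
[2,5] 8+38=46 <56 → l++

l=3, r=5, sum=55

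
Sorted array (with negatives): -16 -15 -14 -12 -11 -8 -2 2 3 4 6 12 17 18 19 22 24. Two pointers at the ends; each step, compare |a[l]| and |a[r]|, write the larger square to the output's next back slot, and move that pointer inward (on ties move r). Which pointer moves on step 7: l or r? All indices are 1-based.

[1,17] |-16|<=|24| out[17]=576 → r--
[1,16] |-16|<=|22| out[16]=484 → r--
[1,15] |-16|<=|19| out[15]=361 → r--
[1,14] |-16|<=|18| out[14]=324 → r--
[1,13] |-16|<=|17| out[13]=289 → r--
[1,12] |-16|>|12| out[12]=256 → l++
[2,12] |-15|>|12| out[11]=225 → l++

l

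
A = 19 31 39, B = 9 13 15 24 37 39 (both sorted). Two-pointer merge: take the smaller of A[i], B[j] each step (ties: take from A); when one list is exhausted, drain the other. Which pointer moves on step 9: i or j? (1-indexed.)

j

[i=1,j=1] A[i]=19>B[j]=9 take 9 → j++
[i=1,j=2] A[i]=19>B[j]=13 take 13 → j++
[i=1,j=3] A[i]=19>B[j]=15 take 15 → j++
[i=1,j=4] A[i]=19<=B[j]=24 take 19 → i++
[i=2,j=4] A[i]=31>B[j]=24 take 24 → j++
[i=2,j=5] A[i]=31<=B[j]=37 take 31 → i++
[i=3,j=5] A[i]=39>B[j]=37 take 37 → j++
[i=3,j=6] A[i]=39<=B[j]=39 take 39 → i++
[i=4,j=6] A done, take B[j]=39 → j++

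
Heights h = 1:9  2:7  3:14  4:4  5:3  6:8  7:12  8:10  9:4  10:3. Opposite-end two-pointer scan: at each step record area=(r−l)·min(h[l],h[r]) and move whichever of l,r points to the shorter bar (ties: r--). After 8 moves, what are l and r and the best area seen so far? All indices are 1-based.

l=1 r=10: min(9,3)*9=27 best=27 *, r--
l=1 r=9: min(9,4)*8=32 best=32 *, r--
l=1 r=8: min(9,10)*7=63 best=63 *, l++
l=2 r=8: min(7,10)*6=42 best=63, l++
l=3 r=8: min(14,10)*5=50 best=63, r--
l=3 r=7: min(14,12)*4=48 best=63, r--
l=3 r=6: min(14,8)*3=24 best=63, r--
l=3 r=5: min(14,3)*2=6 best=63, r--

l=3, r=4, best area=63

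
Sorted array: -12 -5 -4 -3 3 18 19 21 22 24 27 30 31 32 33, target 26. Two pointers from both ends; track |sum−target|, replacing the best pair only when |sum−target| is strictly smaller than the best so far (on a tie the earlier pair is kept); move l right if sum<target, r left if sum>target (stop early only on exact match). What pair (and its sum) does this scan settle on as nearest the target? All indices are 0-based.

pair (-5, 31) with sum 26 (|Δ|=0)

[0,14] -12+33=21 d=5 * → l++
[1,14] -5+33=28 d=2 * → r--
[1,13] -5+32=27 d=1 * → r--
[1,12] -5+31=26 d=0 * → stop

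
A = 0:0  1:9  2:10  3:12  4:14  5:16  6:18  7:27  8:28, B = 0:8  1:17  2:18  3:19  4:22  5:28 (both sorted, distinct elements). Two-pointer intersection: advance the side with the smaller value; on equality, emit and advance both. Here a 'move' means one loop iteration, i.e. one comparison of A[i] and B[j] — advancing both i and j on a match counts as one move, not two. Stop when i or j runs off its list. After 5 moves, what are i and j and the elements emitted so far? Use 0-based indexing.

i=0 j=0: 0<8, i++
i=1 j=0: 9>8, j++
i=1 j=1: 9<17, i++
i=2 j=1: 10<17, i++
i=3 j=1: 12<17, i++

i=4, j=1, emitted=[]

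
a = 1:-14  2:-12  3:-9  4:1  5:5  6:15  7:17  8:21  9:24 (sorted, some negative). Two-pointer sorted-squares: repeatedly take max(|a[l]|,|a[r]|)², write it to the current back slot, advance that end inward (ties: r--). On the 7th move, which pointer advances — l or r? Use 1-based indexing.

[1,9] |-14|<=|24| out[9]=576 → r--
[1,8] |-14|<=|21| out[8]=441 → r--
[1,7] |-14|<=|17| out[7]=289 → r--
[1,6] |-14|<=|15| out[6]=225 → r--
[1,5] |-14|>|5| out[5]=196 → l++
[2,5] |-12|>|5| out[4]=144 → l++
[3,5] |-9|>|5| out[3]=81 → l++

l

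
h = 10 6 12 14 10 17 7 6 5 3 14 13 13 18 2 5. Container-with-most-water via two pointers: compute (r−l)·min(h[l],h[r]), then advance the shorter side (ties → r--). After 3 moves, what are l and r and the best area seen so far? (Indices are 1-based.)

[1,16] min(10,5)*15=75 best=75 * → r--
[1,15] min(10,2)*14=28 best=75 → r--
[1,14] min(10,18)*13=130 best=130 * → l++

l=2, r=14, best area=130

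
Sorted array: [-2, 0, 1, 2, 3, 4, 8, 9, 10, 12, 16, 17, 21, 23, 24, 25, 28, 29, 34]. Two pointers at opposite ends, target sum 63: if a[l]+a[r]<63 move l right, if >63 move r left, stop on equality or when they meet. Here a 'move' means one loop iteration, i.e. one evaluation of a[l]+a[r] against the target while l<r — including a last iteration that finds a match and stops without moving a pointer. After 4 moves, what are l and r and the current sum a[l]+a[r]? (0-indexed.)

l=4, r=18, sum=37

l=0 r=18: -2+34=32 <63, l++
l=1 r=18: 0+34=34 <63, l++
l=2 r=18: 1+34=35 <63, l++
l=3 r=18: 2+34=36 <63, l++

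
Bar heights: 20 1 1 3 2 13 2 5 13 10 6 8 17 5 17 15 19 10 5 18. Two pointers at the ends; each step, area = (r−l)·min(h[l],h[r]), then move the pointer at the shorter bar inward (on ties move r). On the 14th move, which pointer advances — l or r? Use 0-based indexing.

[0,19] min(20,18)*19=342 best=342 * → r--
[0,18] min(20,5)*18=90 best=342 → r--
[0,17] min(20,10)*17=170 best=342 → r--
[0,16] min(20,19)*16=304 best=342 → r--
[0,15] min(20,15)*15=225 best=342 → r--
[0,14] min(20,17)*14=238 best=342 → r--
[0,13] min(20,5)*13=65 best=342 → r--
[0,12] min(20,17)*12=204 best=342 → r--
[0,11] min(20,8)*11=88 best=342 → r--
[0,10] min(20,6)*10=60 best=342 → r--
[0,9] min(20,10)*9=90 best=342 → r--
[0,8] min(20,13)*8=104 best=342 → r--
[0,7] min(20,5)*7=35 best=342 → r--
[0,6] min(20,2)*6=12 best=342 → r--

r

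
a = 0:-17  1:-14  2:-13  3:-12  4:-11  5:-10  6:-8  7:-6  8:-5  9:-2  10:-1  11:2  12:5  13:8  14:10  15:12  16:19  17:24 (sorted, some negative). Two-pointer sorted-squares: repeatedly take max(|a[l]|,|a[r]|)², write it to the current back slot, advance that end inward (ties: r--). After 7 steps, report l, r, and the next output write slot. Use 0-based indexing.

l=4, r=14, next write slot=10

l=0 r=17: |-17|<=|24| out[17]=576, r--
l=0 r=16: |-17|<=|19| out[16]=361, r--
l=0 r=15: |-17|>|12| out[15]=289, l++
l=1 r=15: |-14|>|12| out[14]=196, l++
l=2 r=15: |-13|>|12| out[13]=169, l++
l=3 r=15: |-12|<=|12| out[12]=144, r--
l=3 r=14: |-12|>|10| out[11]=144, l++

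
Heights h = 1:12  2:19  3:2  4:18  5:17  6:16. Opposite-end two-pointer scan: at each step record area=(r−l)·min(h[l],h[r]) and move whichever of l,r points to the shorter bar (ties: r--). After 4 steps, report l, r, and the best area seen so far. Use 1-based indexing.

l=1 r=6: min(12,16)*5=60 best=60 *, l++
l=2 r=6: min(19,16)*4=64 best=64 *, r--
l=2 r=5: min(19,17)*3=51 best=64, r--
l=2 r=4: min(19,18)*2=36 best=64, r--

l=2, r=3, best area=64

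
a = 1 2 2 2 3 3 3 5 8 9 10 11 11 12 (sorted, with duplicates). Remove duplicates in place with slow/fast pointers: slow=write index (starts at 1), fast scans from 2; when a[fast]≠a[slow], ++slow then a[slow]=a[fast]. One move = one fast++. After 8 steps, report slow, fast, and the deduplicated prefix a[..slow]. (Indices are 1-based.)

slow=1 fast=2: a[fast]=2≠a[slow]=1 write a[2]=2, slow++,fast++
slow=2 fast=3: a[fast]=2=a[slow] dup, fast++
slow=2 fast=4: a[fast]=2=a[slow] dup, fast++
slow=2 fast=5: a[fast]=3≠a[slow]=2 write a[3]=3, slow++,fast++
slow=3 fast=6: a[fast]=3=a[slow] dup, fast++
slow=3 fast=7: a[fast]=3=a[slow] dup, fast++
slow=3 fast=8: a[fast]=5≠a[slow]=3 write a[4]=5, slow++,fast++
slow=4 fast=9: a[fast]=8≠a[slow]=5 write a[5]=8, slow++,fast++

slow=5, fast=10, prefix=[1, 2, 3, 5, 8]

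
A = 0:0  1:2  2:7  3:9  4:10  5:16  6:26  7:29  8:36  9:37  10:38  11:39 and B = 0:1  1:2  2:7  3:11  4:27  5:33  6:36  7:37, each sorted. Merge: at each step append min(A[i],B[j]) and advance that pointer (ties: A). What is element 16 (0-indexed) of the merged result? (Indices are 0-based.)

i=0 j=0: A[i]=0<=B[j]=1 take 0, i++
i=1 j=0: A[i]=2>B[j]=1 take 1, j++
i=1 j=1: A[i]=2<=B[j]=2 take 2, i++
i=2 j=1: A[i]=7>B[j]=2 take 2, j++
i=2 j=2: A[i]=7<=B[j]=7 take 7, i++
i=3 j=2: A[i]=9>B[j]=7 take 7, j++
i=3 j=3: A[i]=9<=B[j]=11 take 9, i++
i=4 j=3: A[i]=10<=B[j]=11 take 10, i++
i=5 j=3: A[i]=16>B[j]=11 take 11, j++
i=5 j=4: A[i]=16<=B[j]=27 take 16, i++
i=6 j=4: A[i]=26<=B[j]=27 take 26, i++
i=7 j=4: A[i]=29>B[j]=27 take 27, j++
i=7 j=5: A[i]=29<=B[j]=33 take 29, i++
i=8 j=5: A[i]=36>B[j]=33 take 33, j++
i=8 j=6: A[i]=36<=B[j]=36 take 36, i++
i=9 j=6: A[i]=37>B[j]=36 take 36, j++
i=9 j=7: A[i]=37<=B[j]=37 take 37, i++
i=10 j=7: A[i]=38>B[j]=37 take 37, j++
i=10 j=8: B done, take A[i]=38, i++
i=11 j=8: B done, take A[i]=39, i++

merged[16] = 37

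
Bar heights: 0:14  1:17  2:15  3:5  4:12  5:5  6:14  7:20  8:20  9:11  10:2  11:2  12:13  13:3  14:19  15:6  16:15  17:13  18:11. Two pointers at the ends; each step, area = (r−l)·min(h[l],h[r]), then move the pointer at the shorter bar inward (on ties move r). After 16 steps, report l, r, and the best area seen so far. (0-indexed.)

[0,18] min(14,11)*18=198 best=198 * → r--
[0,17] min(14,13)*17=221 best=221 * → r--
[0,16] min(14,15)*16=224 best=224 * → l++
[1,16] min(17,15)*15=225 best=225 * → r--
[1,15] min(17,6)*14=84 best=225 → r--
[1,14] min(17,19)*13=221 best=225 → l++
[2,14] min(15,19)*12=180 best=225 → l++
[3,14] min(5,19)*11=55 best=225 → l++
[4,14] min(12,19)*10=120 best=225 → l++
[5,14] min(5,19)*9=45 best=225 → l++
[6,14] min(14,19)*8=112 best=225 → l++
[7,14] min(20,19)*7=133 best=225 → r--
[7,13] min(20,3)*6=18 best=225 → r--
[7,12] min(20,13)*5=65 best=225 → r--
[7,11] min(20,2)*4=8 best=225 → r--
[7,10] min(20,2)*3=6 best=225 → r--

l=7, r=9, best area=225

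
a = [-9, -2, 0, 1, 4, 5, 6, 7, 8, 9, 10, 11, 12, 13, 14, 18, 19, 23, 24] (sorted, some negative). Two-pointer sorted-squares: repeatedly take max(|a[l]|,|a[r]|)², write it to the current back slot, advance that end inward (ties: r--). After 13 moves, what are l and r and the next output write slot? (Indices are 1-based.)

l=2, r=7, next write slot=6

l=1 r=19: |-9|<=|24| out[19]=576, r--
l=1 r=18: |-9|<=|23| out[18]=529, r--
l=1 r=17: |-9|<=|19| out[17]=361, r--
l=1 r=16: |-9|<=|18| out[16]=324, r--
l=1 r=15: |-9|<=|14| out[15]=196, r--
l=1 r=14: |-9|<=|13| out[14]=169, r--
l=1 r=13: |-9|<=|12| out[13]=144, r--
l=1 r=12: |-9|<=|11| out[12]=121, r--
l=1 r=11: |-9|<=|10| out[11]=100, r--
l=1 r=10: |-9|<=|9| out[10]=81, r--
l=1 r=9: |-9|>|8| out[9]=81, l++
l=2 r=9: |-2|<=|8| out[8]=64, r--
l=2 r=8: |-2|<=|7| out[7]=49, r--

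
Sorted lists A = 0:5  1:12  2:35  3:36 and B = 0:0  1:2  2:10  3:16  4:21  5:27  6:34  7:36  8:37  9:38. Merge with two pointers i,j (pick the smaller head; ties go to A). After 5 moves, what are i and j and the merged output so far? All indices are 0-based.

i=2, j=3, merged so far=[0, 2, 5, 10, 12]

[i=0,j=0] A[i]=5>B[j]=0 take 0 → j++
[i=0,j=1] A[i]=5>B[j]=2 take 2 → j++
[i=0,j=2] A[i]=5<=B[j]=10 take 5 → i++
[i=1,j=2] A[i]=12>B[j]=10 take 10 → j++
[i=1,j=3] A[i]=12<=B[j]=16 take 12 → i++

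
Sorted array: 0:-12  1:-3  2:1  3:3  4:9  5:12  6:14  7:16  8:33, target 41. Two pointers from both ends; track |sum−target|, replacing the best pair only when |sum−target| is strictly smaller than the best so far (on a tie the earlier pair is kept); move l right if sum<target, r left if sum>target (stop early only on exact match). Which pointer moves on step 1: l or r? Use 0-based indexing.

l=0 r=8: -12+33=21 d=20 *, l++

l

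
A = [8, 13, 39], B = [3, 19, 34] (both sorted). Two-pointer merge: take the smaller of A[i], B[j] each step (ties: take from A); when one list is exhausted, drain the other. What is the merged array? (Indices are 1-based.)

[i=1,j=1] A[i]=8>B[j]=3 take 3 → j++
[i=1,j=2] A[i]=8<=B[j]=19 take 8 → i++
[i=2,j=2] A[i]=13<=B[j]=19 take 13 → i++
[i=3,j=2] A[i]=39>B[j]=19 take 19 → j++
[i=3,j=3] A[i]=39>B[j]=34 take 34 → j++
[i=3,j=4] B done, take A[i]=39 → i++

[3, 8, 13, 19, 34, 39]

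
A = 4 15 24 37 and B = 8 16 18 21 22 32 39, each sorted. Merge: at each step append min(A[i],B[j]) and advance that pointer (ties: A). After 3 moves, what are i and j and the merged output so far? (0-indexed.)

i=0 j=0: A[i]=4<=B[j]=8 take 4, i++
i=1 j=0: A[i]=15>B[j]=8 take 8, j++
i=1 j=1: A[i]=15<=B[j]=16 take 15, i++

i=2, j=1, merged so far=[4, 8, 15]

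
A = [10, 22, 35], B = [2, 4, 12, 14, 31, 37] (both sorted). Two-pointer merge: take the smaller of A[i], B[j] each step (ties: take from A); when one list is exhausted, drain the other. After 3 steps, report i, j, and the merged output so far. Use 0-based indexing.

i=0 j=0: A[i]=10>B[j]=2 take 2, j++
i=0 j=1: A[i]=10>B[j]=4 take 4, j++
i=0 j=2: A[i]=10<=B[j]=12 take 10, i++

i=1, j=2, merged so far=[2, 4, 10]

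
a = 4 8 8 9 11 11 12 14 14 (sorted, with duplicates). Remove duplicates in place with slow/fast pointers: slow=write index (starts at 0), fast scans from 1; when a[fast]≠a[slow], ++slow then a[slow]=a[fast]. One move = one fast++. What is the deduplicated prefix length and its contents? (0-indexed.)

(s=0,f=1) a[fast]=8≠a[slow]=4 write a[1]=8 → slow++,fast++
(s=1,f=2) a[fast]=8=a[slow] dup → fast++
(s=1,f=3) a[fast]=9≠a[slow]=8 write a[2]=9 → slow++,fast++
(s=2,f=4) a[fast]=11≠a[slow]=9 write a[3]=11 → slow++,fast++
(s=3,f=5) a[fast]=11=a[slow] dup → fast++
(s=3,f=6) a[fast]=12≠a[slow]=11 write a[4]=12 → slow++,fast++
(s=4,f=7) a[fast]=14≠a[slow]=12 write a[5]=14 → slow++,fast++
(s=5,f=8) a[fast]=14=a[slow] dup → fast++

length 6; prefix = [4, 8, 9, 11, 12, 14]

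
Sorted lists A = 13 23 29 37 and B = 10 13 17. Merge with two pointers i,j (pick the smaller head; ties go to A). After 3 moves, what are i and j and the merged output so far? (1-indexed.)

i=2, j=3, merged so far=[10, 13, 13]

i=1 j=1: A[i]=13>B[j]=10 take 10, j++
i=1 j=2: A[i]=13<=B[j]=13 take 13, i++
i=2 j=2: A[i]=23>B[j]=13 take 13, j++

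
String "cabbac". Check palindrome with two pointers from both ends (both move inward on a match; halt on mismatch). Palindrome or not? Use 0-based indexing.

l=0 r=5: 'c'=='c', l++,r--
l=1 r=4: 'a'=='a', l++,r--
l=2 r=3: 'b'=='b', l++,r--

palindrome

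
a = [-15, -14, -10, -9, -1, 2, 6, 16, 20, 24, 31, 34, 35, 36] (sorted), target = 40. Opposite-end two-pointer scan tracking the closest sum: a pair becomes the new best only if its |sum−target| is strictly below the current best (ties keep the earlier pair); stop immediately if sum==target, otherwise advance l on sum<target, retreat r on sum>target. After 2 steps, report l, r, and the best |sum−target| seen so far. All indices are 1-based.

l=3, r=14, best |Δ|=18

l=1 r=14: -15+36=21 d=19 *, l++
l=2 r=14: -14+36=22 d=18 *, l++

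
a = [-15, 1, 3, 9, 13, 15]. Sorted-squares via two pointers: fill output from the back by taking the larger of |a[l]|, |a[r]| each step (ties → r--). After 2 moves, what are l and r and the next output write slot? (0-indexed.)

l=1, r=4, next write slot=3

[0,5] |-15|<=|15| out[5]=225 → r--
[0,4] |-15|>|13| out[4]=225 → l++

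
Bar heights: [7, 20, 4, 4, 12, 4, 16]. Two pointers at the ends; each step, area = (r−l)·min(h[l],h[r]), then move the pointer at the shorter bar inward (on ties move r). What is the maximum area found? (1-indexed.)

max area = 80

l=1 r=7: min(7,16)*6=42 best=42 *, l++
l=2 r=7: min(20,16)*5=80 best=80 *, r--
l=2 r=6: min(20,4)*4=16 best=80, r--
l=2 r=5: min(20,12)*3=36 best=80, r--
l=2 r=4: min(20,4)*2=8 best=80, r--
l=2 r=3: min(20,4)*1=4 best=80, r--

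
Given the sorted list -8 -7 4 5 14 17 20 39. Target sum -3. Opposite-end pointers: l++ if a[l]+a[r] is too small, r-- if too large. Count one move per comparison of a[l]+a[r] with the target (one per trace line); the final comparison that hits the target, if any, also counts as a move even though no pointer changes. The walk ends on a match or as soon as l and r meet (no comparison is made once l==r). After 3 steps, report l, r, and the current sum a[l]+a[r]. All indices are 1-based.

l=1, r=5, sum=6

l=1 r=8: -8+39=31 >-3, r--
l=1 r=7: -8+20=12 >-3, r--
l=1 r=6: -8+17=9 >-3, r--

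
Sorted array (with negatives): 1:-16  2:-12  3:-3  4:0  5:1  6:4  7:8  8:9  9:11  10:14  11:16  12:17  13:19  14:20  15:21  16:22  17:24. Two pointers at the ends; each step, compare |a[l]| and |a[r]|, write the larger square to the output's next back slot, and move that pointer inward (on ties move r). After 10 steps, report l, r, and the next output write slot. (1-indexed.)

l=3, r=9, next write slot=7

l=1 r=17: |-16|<=|24| out[17]=576, r--
l=1 r=16: |-16|<=|22| out[16]=484, r--
l=1 r=15: |-16|<=|21| out[15]=441, r--
l=1 r=14: |-16|<=|20| out[14]=400, r--
l=1 r=13: |-16|<=|19| out[13]=361, r--
l=1 r=12: |-16|<=|17| out[12]=289, r--
l=1 r=11: |-16|<=|16| out[11]=256, r--
l=1 r=10: |-16|>|14| out[10]=256, l++
l=2 r=10: |-12|<=|14| out[9]=196, r--
l=2 r=9: |-12|>|11| out[8]=144, l++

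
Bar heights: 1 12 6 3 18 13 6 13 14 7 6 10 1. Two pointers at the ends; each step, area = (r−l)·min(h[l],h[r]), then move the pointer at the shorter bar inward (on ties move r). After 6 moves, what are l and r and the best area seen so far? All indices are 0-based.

l=0 r=12: min(1,1)*12=12 best=12 *, r--
l=0 r=11: min(1,10)*11=11 best=12, l++
l=1 r=11: min(12,10)*10=100 best=100 *, r--
l=1 r=10: min(12,6)*9=54 best=100, r--
l=1 r=9: min(12,7)*8=56 best=100, r--
l=1 r=8: min(12,14)*7=84 best=100, l++

l=2, r=8, best area=100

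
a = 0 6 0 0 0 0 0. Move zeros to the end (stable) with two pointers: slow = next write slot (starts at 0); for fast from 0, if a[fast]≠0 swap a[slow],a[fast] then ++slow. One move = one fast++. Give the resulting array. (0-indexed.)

slow=0 fast=0: a[fast]=0, fast++
slow=0 fast=1: a[fast]=6≠0 swap→a[0]=6, slow++,fast++
slow=1 fast=2: a[fast]=0, fast++
slow=1 fast=3: a[fast]=0, fast++
slow=1 fast=4: a[fast]=0, fast++
slow=1 fast=5: a[fast]=0, fast++
slow=1 fast=6: a[fast]=0, fast++

[6, 0, 0, 0, 0, 0, 0]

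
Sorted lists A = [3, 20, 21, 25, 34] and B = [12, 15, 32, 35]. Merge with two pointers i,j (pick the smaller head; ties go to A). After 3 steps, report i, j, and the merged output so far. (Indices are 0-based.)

i=1, j=2, merged so far=[3, 12, 15]

[i=0,j=0] A[i]=3<=B[j]=12 take 3 → i++
[i=1,j=0] A[i]=20>B[j]=12 take 12 → j++
[i=1,j=1] A[i]=20>B[j]=15 take 15 → j++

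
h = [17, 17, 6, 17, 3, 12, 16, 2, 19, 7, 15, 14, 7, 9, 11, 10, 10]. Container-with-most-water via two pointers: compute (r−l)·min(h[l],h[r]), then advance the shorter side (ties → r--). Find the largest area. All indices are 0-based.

l=0 r=16: min(17,10)*16=160 best=160 *, r--
l=0 r=15: min(17,10)*15=150 best=160, r--
l=0 r=14: min(17,11)*14=154 best=160, r--
l=0 r=13: min(17,9)*13=117 best=160, r--
l=0 r=12: min(17,7)*12=84 best=160, r--
l=0 r=11: min(17,14)*11=154 best=160, r--
l=0 r=10: min(17,15)*10=150 best=160, r--
l=0 r=9: min(17,7)*9=63 best=160, r--
l=0 r=8: min(17,19)*8=136 best=160, l++
l=1 r=8: min(17,19)*7=119 best=160, l++
l=2 r=8: min(6,19)*6=36 best=160, l++
l=3 r=8: min(17,19)*5=85 best=160, l++
l=4 r=8: min(3,19)*4=12 best=160, l++
l=5 r=8: min(12,19)*3=36 best=160, l++
l=6 r=8: min(16,19)*2=32 best=160, l++
l=7 r=8: min(2,19)*1=2 best=160, l++

max area = 160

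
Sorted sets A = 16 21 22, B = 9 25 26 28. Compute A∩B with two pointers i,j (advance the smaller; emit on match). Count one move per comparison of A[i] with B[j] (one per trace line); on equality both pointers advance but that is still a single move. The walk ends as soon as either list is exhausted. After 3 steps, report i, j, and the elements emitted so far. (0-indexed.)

i=2, j=1, emitted=[]

i=0 j=0: 16>9, j++
i=0 j=1: 16<25, i++
i=1 j=1: 21<25, i++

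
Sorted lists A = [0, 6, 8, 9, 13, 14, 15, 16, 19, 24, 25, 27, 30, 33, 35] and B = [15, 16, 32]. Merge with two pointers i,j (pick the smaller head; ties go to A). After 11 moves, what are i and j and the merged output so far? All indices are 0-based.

i=9, j=2, merged so far=[0, 6, 8, 9, 13, 14, 15, 15, 16, 16, 19]

i=0 j=0: A[i]=0<=B[j]=15 take 0, i++
i=1 j=0: A[i]=6<=B[j]=15 take 6, i++
i=2 j=0: A[i]=8<=B[j]=15 take 8, i++
i=3 j=0: A[i]=9<=B[j]=15 take 9, i++
i=4 j=0: A[i]=13<=B[j]=15 take 13, i++
i=5 j=0: A[i]=14<=B[j]=15 take 14, i++
i=6 j=0: A[i]=15<=B[j]=15 take 15, i++
i=7 j=0: A[i]=16>B[j]=15 take 15, j++
i=7 j=1: A[i]=16<=B[j]=16 take 16, i++
i=8 j=1: A[i]=19>B[j]=16 take 16, j++
i=8 j=2: A[i]=19<=B[j]=32 take 19, i++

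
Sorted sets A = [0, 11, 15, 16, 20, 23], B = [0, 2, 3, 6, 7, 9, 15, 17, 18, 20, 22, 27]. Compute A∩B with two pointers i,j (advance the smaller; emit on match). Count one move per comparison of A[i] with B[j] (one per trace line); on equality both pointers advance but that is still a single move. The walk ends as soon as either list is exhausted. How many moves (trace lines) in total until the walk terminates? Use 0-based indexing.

[i=0,j=0] 0==0 emit → i++,j++
[i=1,j=1] 11>2 → j++
[i=1,j=2] 11>3 → j++
[i=1,j=3] 11>6 → j++
[i=1,j=4] 11>7 → j++
[i=1,j=5] 11>9 → j++
[i=1,j=6] 11<15 → i++
[i=2,j=6] 15==15 emit → i++,j++
[i=3,j=7] 16<17 → i++
[i=4,j=7] 20>17 → j++
[i=4,j=8] 20>18 → j++
[i=4,j=9] 20==20 emit → i++,j++
[i=5,j=10] 23>22 → j++
[i=5,j=11] 23<27 → i++

14 moves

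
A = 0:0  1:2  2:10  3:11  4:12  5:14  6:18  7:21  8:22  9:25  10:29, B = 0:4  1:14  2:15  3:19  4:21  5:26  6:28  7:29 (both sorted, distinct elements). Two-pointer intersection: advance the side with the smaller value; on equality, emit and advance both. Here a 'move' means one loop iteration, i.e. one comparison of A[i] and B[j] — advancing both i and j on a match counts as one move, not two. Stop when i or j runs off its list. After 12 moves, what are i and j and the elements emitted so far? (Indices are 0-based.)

i=9, j=5, emitted=[14, 21]

[i=0,j=0] 0<4 → i++
[i=1,j=0] 2<4 → i++
[i=2,j=0] 10>4 → j++
[i=2,j=1] 10<14 → i++
[i=3,j=1] 11<14 → i++
[i=4,j=1] 12<14 → i++
[i=5,j=1] 14==14 emit → i++,j++
[i=6,j=2] 18>15 → j++
[i=6,j=3] 18<19 → i++
[i=7,j=3] 21>19 → j++
[i=7,j=4] 21==21 emit → i++,j++
[i=8,j=5] 22<26 → i++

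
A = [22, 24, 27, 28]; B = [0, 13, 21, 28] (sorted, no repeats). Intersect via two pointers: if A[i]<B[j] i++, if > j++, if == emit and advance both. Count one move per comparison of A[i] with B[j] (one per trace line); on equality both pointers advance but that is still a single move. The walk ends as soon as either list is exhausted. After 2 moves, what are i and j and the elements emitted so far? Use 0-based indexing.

i=0 j=0: 22>0, j++
i=0 j=1: 22>13, j++

i=0, j=2, emitted=[]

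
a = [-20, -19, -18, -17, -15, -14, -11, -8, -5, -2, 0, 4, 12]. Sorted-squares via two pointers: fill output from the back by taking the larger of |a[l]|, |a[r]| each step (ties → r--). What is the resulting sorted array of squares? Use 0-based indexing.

[0,12] |-20|>|12| out[12]=400 → l++
[1,12] |-19|>|12| out[11]=361 → l++
[2,12] |-18|>|12| out[10]=324 → l++
[3,12] |-17|>|12| out[9]=289 → l++
[4,12] |-15|>|12| out[8]=225 → l++
[5,12] |-14|>|12| out[7]=196 → l++
[6,12] |-11|<=|12| out[6]=144 → r--
[6,11] |-11|>|4| out[5]=121 → l++
[7,11] |-8|>|4| out[4]=64 → l++
[8,11] |-5|>|4| out[3]=25 → l++
[9,11] |-2|<=|4| out[2]=16 → r--
[9,10] |-2|>|0| out[1]=4 → l++
[10,10] |0|<=|0| out[0]=0 → r--

[0, 4, 16, 25, 64, 121, 144, 196, 225, 289, 324, 361, 400]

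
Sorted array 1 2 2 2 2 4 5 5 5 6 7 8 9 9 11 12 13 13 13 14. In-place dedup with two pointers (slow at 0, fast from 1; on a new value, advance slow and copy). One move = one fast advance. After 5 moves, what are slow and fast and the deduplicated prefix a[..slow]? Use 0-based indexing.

(s=0,f=1) a[fast]=2≠a[slow]=1 write a[1]=2 → slow++,fast++
(s=1,f=2) a[fast]=2=a[slow] dup → fast++
(s=1,f=3) a[fast]=2=a[slow] dup → fast++
(s=1,f=4) a[fast]=2=a[slow] dup → fast++
(s=1,f=5) a[fast]=4≠a[slow]=2 write a[2]=4 → slow++,fast++

slow=2, fast=6, prefix=[1, 2, 4]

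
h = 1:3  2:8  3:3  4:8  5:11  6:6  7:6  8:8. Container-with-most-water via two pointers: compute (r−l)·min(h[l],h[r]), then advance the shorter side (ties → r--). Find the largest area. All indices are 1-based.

max area = 48

l=1 r=8: min(3,8)*7=21 best=21 *, l++
l=2 r=8: min(8,8)*6=48 best=48 *, r--
l=2 r=7: min(8,6)*5=30 best=48, r--
l=2 r=6: min(8,6)*4=24 best=48, r--
l=2 r=5: min(8,11)*3=24 best=48, l++
l=3 r=5: min(3,11)*2=6 best=48, l++
l=4 r=5: min(8,11)*1=8 best=48, l++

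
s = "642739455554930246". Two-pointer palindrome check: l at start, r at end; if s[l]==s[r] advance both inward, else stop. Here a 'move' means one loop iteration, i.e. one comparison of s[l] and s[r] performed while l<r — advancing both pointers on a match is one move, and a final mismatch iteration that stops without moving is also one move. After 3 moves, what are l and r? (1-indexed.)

l=1 r=18: '6'=='6', l++,r--
l=2 r=17: '4'=='4', l++,r--
l=3 r=16: '2'=='2', l++,r--

l=4, r=15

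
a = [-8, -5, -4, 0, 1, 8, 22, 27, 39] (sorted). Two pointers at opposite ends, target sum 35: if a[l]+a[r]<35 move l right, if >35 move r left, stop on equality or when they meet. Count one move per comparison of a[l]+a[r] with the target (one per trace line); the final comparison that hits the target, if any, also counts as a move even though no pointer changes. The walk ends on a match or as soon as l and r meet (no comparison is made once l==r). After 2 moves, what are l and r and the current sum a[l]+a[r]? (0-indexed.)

l=2, r=8, sum=35

[0,8] -8+39=31 <35 → l++
[1,8] -5+39=34 <35 → l++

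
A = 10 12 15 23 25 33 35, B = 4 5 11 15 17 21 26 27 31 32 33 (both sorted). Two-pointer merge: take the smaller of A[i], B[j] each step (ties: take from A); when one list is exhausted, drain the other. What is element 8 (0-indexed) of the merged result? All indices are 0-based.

i=0 j=0: A[i]=10>B[j]=4 take 4, j++
i=0 j=1: A[i]=10>B[j]=5 take 5, j++
i=0 j=2: A[i]=10<=B[j]=11 take 10, i++
i=1 j=2: A[i]=12>B[j]=11 take 11, j++
i=1 j=3: A[i]=12<=B[j]=15 take 12, i++
i=2 j=3: A[i]=15<=B[j]=15 take 15, i++
i=3 j=3: A[i]=23>B[j]=15 take 15, j++
i=3 j=4: A[i]=23>B[j]=17 take 17, j++
i=3 j=5: A[i]=23>B[j]=21 take 21, j++
i=3 j=6: A[i]=23<=B[j]=26 take 23, i++
i=4 j=6: A[i]=25<=B[j]=26 take 25, i++
i=5 j=6: A[i]=33>B[j]=26 take 26, j++
i=5 j=7: A[i]=33>B[j]=27 take 27, j++
i=5 j=8: A[i]=33>B[j]=31 take 31, j++
i=5 j=9: A[i]=33>B[j]=32 take 32, j++
i=5 j=10: A[i]=33<=B[j]=33 take 33, i++
i=6 j=10: A[i]=35>B[j]=33 take 33, j++
i=6 j=11: B done, take A[i]=35, i++

merged[8] = 21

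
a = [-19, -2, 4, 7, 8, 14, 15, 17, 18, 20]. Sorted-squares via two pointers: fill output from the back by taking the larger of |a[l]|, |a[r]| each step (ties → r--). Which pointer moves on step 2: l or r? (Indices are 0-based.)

l

[0,9] |-19|<=|20| out[9]=400 → r--
[0,8] |-19|>|18| out[8]=361 → l++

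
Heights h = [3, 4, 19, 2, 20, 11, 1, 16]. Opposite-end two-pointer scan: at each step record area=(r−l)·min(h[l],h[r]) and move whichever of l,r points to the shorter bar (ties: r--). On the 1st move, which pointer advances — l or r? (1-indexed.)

l

[1,8] min(3,16)*7=21 best=21 * → l++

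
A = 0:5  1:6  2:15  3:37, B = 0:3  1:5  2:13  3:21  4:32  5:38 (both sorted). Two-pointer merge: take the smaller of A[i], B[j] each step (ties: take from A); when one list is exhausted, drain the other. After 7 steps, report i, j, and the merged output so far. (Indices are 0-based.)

i=0 j=0: A[i]=5>B[j]=3 take 3, j++
i=0 j=1: A[i]=5<=B[j]=5 take 5, i++
i=1 j=1: A[i]=6>B[j]=5 take 5, j++
i=1 j=2: A[i]=6<=B[j]=13 take 6, i++
i=2 j=2: A[i]=15>B[j]=13 take 13, j++
i=2 j=3: A[i]=15<=B[j]=21 take 15, i++
i=3 j=3: A[i]=37>B[j]=21 take 21, j++

i=3, j=4, merged so far=[3, 5, 5, 6, 13, 15, 21]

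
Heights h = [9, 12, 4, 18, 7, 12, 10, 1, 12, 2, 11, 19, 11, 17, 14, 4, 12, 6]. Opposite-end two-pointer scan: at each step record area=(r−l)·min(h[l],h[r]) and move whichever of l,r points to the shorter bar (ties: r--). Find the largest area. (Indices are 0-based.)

l=0 r=17: min(9,6)*17=102 best=102 *, r--
l=0 r=16: min(9,12)*16=144 best=144 *, l++
l=1 r=16: min(12,12)*15=180 best=180 *, r--
l=1 r=15: min(12,4)*14=56 best=180, r--
l=1 r=14: min(12,14)*13=156 best=180, l++
l=2 r=14: min(4,14)*12=48 best=180, l++
l=3 r=14: min(18,14)*11=154 best=180, r--
l=3 r=13: min(18,17)*10=170 best=180, r--
l=3 r=12: min(18,11)*9=99 best=180, r--
l=3 r=11: min(18,19)*8=144 best=180, l++
l=4 r=11: min(7,19)*7=49 best=180, l++
l=5 r=11: min(12,19)*6=72 best=180, l++
l=6 r=11: min(10,19)*5=50 best=180, l++
l=7 r=11: min(1,19)*4=4 best=180, l++
l=8 r=11: min(12,19)*3=36 best=180, l++
l=9 r=11: min(2,19)*2=4 best=180, l++
l=10 r=11: min(11,19)*1=11 best=180, l++

max area = 180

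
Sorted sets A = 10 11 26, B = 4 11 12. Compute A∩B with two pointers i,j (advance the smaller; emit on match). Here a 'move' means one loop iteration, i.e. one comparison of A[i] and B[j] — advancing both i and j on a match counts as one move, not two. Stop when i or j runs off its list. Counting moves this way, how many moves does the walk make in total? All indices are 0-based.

[i=0,j=0] 10>4 → j++
[i=0,j=1] 10<11 → i++
[i=1,j=1] 11==11 emit → i++,j++
[i=2,j=2] 26>12 → j++

4 moves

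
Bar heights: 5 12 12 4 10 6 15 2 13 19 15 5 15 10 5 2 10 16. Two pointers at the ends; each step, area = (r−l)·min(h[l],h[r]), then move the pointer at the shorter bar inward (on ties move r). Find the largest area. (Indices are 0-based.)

max area = 192

[0,17] min(5,16)*17=85 best=85 * → l++
[1,17] min(12,16)*16=192 best=192 * → l++
[2,17] min(12,16)*15=180 best=192 → l++
[3,17] min(4,16)*14=56 best=192 → l++
[4,17] min(10,16)*13=130 best=192 → l++
[5,17] min(6,16)*12=72 best=192 → l++
[6,17] min(15,16)*11=165 best=192 → l++
[7,17] min(2,16)*10=20 best=192 → l++
[8,17] min(13,16)*9=117 best=192 → l++
[9,17] min(19,16)*8=128 best=192 → r--
[9,16] min(19,10)*7=70 best=192 → r--
[9,15] min(19,2)*6=12 best=192 → r--
[9,14] min(19,5)*5=25 best=192 → r--
[9,13] min(19,10)*4=40 best=192 → r--
[9,12] min(19,15)*3=45 best=192 → r--
[9,11] min(19,5)*2=10 best=192 → r--
[9,10] min(19,15)*1=15 best=192 → r--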